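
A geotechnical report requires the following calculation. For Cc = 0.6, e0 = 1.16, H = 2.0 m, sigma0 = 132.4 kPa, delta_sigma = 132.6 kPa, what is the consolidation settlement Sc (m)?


Result: 0.1674 m

Derivation:
Using Sc = Cc * H / (1 + e0) * log10((sigma0 + delta_sigma) / sigma0)
Stress ratio = (132.4 + 132.6) / 132.4 = 2.00151
log10(2.00151) = 0.301358
Cc * H / (1 + e0) = 0.6 * 2.0 / (1 + 1.16) = 0.555556
Sc = 0.555556 * 0.301358
Sc = 0.1674 m


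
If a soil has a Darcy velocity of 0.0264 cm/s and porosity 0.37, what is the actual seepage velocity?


Using v_s = v_d / n
v_s = 0.0264 / 0.37
v_s = 0.07135 cm/s


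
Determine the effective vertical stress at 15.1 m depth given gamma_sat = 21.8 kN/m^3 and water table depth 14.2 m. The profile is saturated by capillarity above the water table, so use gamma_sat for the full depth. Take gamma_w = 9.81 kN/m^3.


Total stress = gamma_sat * depth
sigma = 21.8 * 15.1 = 329.18 kPa
Pore water pressure u = gamma_w * (depth - d_wt)
u = 9.81 * (15.1 - 14.2) = 8.829 kPa
Effective stress = sigma - u
sigma' = 329.18 - 8.829 = 320.35 kPa


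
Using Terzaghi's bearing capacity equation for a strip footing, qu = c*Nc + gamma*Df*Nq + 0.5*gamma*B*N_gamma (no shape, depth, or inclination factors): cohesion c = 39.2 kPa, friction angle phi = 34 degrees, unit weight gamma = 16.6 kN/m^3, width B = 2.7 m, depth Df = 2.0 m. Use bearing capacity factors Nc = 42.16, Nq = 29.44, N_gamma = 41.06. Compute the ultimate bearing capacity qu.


Result: 3550.23 kPa

Derivation:
Compute qu = c*Nc + gamma*Df*Nq + 0.5*gamma*B*N_gamma
Term 1: 39.2 * 42.16 = 1652.672
Term 2: 16.6 * 2.0 * 29.44 = 977.408
Term 3: 0.5 * 16.6 * 2.7 * 41.06 = 920.1546
qu = 1652.672 + 977.408 + 920.1546
qu = 3550.23 kPa


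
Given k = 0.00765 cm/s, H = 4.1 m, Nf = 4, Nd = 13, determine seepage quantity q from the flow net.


Result: 9.651e-05 m^3/s per m

Derivation:
Convert k to m/s for unit consistency with H:
k = 0.00765 cm/s = 0.00765 / 100 m/s = 7.65e-05 m/s
Using q = k * H * Nf / Nd
Nf / Nd = 4 / 13 = 0.3077
q = 7.65e-05 * 4.1 * 0.3077
q = 9.651e-05 m^3/s per m


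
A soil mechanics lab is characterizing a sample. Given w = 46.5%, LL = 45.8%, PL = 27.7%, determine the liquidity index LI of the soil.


Result: 1.039

Derivation:
First compute the plasticity index:
PI = LL - PL = 45.8 - 27.7 = 18.1
Then compute the liquidity index:
LI = (w - PL) / PI
LI = (46.5 - 27.7) / 18.1
LI = 1.039


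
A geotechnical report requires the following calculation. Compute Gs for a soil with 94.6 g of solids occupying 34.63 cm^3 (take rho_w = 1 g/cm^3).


Result: 2.732

Derivation:
Using Gs = m_s / (V_s * rho_w)
Since rho_w = 1 g/cm^3:
Gs = 94.6 / 34.63
Gs = 2.732


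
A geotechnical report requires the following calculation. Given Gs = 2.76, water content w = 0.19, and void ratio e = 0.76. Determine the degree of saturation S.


Using S = Gs * w / e
S = 2.76 * 0.19 / 0.76
S = 0.69


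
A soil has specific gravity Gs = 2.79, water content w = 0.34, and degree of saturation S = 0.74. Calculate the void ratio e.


Using the relation e = Gs * w / S
e = 2.79 * 0.34 / 0.74
e = 1.2819


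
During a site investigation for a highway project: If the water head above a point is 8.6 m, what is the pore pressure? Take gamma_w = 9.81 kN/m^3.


Using u = gamma_w * h_w
u = 9.81 * 8.6
u = 84.37 kPa


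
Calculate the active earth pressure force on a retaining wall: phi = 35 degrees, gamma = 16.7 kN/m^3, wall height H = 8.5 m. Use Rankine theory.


Compute active earth pressure coefficient:
Ka = tan^2(45 - phi/2) = tan^2(27.5) = 0.27099
Compute active force:
Pa = 0.5 * Ka * gamma * H^2
Pa = 0.5 * 0.27099 * 16.7 * 8.5^2
Pa = 163.48 kN/m


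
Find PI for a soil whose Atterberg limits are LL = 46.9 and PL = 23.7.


Using PI = LL - PL
PI = 46.9 - 23.7
PI = 23.2


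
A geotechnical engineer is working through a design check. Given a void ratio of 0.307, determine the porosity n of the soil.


Using the relation n = e / (1 + e)
n = 0.307 / (1 + 0.307)
n = 0.307 / 1.307
n = 0.2349


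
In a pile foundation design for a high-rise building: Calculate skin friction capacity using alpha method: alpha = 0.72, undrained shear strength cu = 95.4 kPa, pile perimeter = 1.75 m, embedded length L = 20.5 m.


Result: 2464.18 kN

Derivation:
Using Qs = alpha * cu * perimeter * L
Qs = 0.72 * 95.4 * 1.75 * 20.5
Qs = 2464.18 kN


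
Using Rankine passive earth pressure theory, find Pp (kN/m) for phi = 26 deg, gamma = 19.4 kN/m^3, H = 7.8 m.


Result: 1511.41 kN/m

Derivation:
Compute passive earth pressure coefficient:
Kp = tan^2(45 + phi/2) = tan^2(58.0) = 2.561071
Compute passive force:
Pp = 0.5 * Kp * gamma * H^2
Pp = 0.5 * 2.561071 * 19.4 * 7.8^2
Pp = 1511.41 kN/m


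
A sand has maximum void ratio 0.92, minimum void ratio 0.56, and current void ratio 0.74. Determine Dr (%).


Using Dr = (e_max - e) / (e_max - e_min) * 100
e_max - e = 0.92 - 0.74 = 0.18
e_max - e_min = 0.92 - 0.56 = 0.36
Dr = 0.18 / 0.36 * 100
Dr = 50.0 %


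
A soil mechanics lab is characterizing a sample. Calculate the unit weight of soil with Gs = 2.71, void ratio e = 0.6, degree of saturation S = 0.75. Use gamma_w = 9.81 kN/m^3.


Using gamma = gamma_w * (Gs + S*e) / (1 + e)
Numerator: Gs + S*e = 2.71 + 0.75*0.6 = 3.16
Denominator: 1 + e = 1 + 0.6 = 1.6
gamma = 9.81 * 3.16 / 1.6
gamma = 19.375 kN/m^3


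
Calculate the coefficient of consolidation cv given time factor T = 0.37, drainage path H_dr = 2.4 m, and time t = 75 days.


Using cv = T * H_dr^2 / t
H_dr^2 = 2.4^2 = 5.76
cv = 0.37 * 5.76 / 75
cv = 0.02842 m^2/day


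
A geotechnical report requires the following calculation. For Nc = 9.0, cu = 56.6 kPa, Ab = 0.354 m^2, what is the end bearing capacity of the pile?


Using Qb = Nc * cu * Ab
Qb = 9.0 * 56.6 * 0.354
Qb = 180.33 kN


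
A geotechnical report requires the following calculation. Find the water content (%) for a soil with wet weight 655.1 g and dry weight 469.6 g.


Using w = (m_wet - m_dry) / m_dry * 100
m_wet - m_dry = 655.1 - 469.6 = 185.5 g
w = 185.5 / 469.6 * 100
w = 39.5 %


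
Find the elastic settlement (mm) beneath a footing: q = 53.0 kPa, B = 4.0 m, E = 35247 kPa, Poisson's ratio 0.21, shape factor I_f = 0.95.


Using Se = q * B * (1 - nu^2) * I_f / E
1 - nu^2 = 1 - 0.21^2 = 0.9559
Se = 53.0 * 4.0 * 0.9559 * 0.95 / 35247
Se = 0.005462 m
Convert to mm: Se = 0.005462 * 1000 = 5.462 mm


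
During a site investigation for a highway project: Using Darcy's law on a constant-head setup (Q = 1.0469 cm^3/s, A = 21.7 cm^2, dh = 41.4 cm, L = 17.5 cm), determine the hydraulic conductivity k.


Result: 0.020393 cm/s

Derivation:
Compute hydraulic gradient:
i = dh / L = 41.4 / 17.5 = 2.36571
Then apply Darcy's law:
k = Q / (A * i)
k = 1.0469 / (21.7 * 2.36571)
k = 1.0469 / 51.336
k = 0.020393 cm/s


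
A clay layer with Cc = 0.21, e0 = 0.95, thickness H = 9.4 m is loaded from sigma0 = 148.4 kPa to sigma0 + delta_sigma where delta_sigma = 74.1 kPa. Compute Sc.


Using Sc = Cc * H / (1 + e0) * log10((sigma0 + delta_sigma) / sigma0)
Stress ratio = (148.4 + 74.1) / 148.4 = 1.49933
log10(1.49933) = 0.175896
Cc * H / (1 + e0) = 0.21 * 9.4 / (1 + 0.95) = 1.01231
Sc = 1.01231 * 0.175896
Sc = 0.1781 m


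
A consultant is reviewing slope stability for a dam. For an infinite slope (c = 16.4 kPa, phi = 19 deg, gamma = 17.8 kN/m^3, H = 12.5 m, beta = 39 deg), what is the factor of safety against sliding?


Result: 0.576

Derivation:
Using Fs = c / (gamma*H*sin(beta)*cos(beta)) + tan(phi)/tan(beta)
Cohesion contribution = 16.4 / (17.8*12.5*sin(39)*cos(39))
Cohesion contribution = 0.150709
Friction contribution = tan(19)/tan(39) = 0.425209
Fs = 0.150709 + 0.425209
Fs = 0.576


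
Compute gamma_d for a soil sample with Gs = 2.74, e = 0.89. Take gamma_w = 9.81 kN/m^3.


Using gamma_d = Gs * gamma_w / (1 + e)
gamma_d = 2.74 * 9.81 / (1 + 0.89)
gamma_d = 2.74 * 9.81 / 1.89
gamma_d = 14.222 kN/m^3


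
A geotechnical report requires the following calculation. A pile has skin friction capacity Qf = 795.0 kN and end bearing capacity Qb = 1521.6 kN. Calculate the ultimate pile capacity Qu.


Result: 2316.6 kN

Derivation:
Using Qu = Qf + Qb
Qu = 795.0 + 1521.6
Qu = 2316.6 kN


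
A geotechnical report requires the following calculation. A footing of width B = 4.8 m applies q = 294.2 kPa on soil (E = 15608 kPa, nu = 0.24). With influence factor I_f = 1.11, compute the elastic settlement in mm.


Using Se = q * B * (1 - nu^2) * I_f / E
1 - nu^2 = 1 - 0.24^2 = 0.9424
Se = 294.2 * 4.8 * 0.9424 * 1.11 / 15608
Se = 0.094644 m
Convert to mm: Se = 0.094644 * 1000 = 94.644 mm


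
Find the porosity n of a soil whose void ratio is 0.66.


Using the relation n = e / (1 + e)
n = 0.66 / (1 + 0.66)
n = 0.66 / 1.66
n = 0.3976


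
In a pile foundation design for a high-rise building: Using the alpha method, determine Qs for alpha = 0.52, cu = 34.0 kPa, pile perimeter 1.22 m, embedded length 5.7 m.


Using Qs = alpha * cu * perimeter * L
Qs = 0.52 * 34.0 * 1.22 * 5.7
Qs = 122.95 kN


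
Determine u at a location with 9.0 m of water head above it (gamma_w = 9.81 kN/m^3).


Using u = gamma_w * h_w
u = 9.81 * 9.0
u = 88.29 kPa


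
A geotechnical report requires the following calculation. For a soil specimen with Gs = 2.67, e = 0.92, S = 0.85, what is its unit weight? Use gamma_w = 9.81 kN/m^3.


Using gamma = gamma_w * (Gs + S*e) / (1 + e)
Numerator: Gs + S*e = 2.67 + 0.85*0.92 = 3.452
Denominator: 1 + e = 1 + 0.92 = 1.92
gamma = 9.81 * 3.452 / 1.92
gamma = 17.638 kN/m^3


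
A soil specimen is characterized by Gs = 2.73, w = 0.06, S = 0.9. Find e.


Using the relation e = Gs * w / S
e = 2.73 * 0.06 / 0.9
e = 0.182


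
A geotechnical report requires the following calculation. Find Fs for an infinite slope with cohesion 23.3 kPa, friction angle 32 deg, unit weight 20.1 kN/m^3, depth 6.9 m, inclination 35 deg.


Using Fs = c / (gamma*H*sin(beta)*cos(beta)) + tan(phi)/tan(beta)
Cohesion contribution = 23.3 / (20.1*6.9*sin(35)*cos(35))
Cohesion contribution = 0.357565
Friction contribution = tan(32)/tan(35) = 0.892406
Fs = 0.357565 + 0.892406
Fs = 1.25


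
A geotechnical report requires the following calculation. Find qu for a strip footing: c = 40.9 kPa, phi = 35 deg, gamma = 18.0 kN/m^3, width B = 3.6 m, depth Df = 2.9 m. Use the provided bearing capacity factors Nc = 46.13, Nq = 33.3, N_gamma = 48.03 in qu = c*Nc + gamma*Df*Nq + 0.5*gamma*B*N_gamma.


Compute qu = c*Nc + gamma*Df*Nq + 0.5*gamma*B*N_gamma
Term 1: 40.9 * 46.13 = 1886.717
Term 2: 18.0 * 2.9 * 33.3 = 1738.26
Term 3: 0.5 * 18.0 * 3.6 * 48.03 = 1556.172
qu = 1886.717 + 1738.26 + 1556.172
qu = 5181.15 kPa


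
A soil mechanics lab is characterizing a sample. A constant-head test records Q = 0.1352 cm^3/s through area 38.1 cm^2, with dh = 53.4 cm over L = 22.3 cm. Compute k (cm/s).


Result: 0.001482 cm/s

Derivation:
Compute hydraulic gradient:
i = dh / L = 53.4 / 22.3 = 2.39462
Then apply Darcy's law:
k = Q / (A * i)
k = 0.1352 / (38.1 * 2.39462)
k = 0.1352 / 91.235
k = 0.001482 cm/s


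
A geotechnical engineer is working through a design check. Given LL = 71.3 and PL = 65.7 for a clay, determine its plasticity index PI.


Result: 5.6

Derivation:
Using PI = LL - PL
PI = 71.3 - 65.7
PI = 5.6


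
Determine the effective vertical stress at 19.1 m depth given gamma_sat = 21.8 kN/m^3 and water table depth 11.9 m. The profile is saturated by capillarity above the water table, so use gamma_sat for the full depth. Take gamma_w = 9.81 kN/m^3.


Total stress = gamma_sat * depth
sigma = 21.8 * 19.1 = 416.38 kPa
Pore water pressure u = gamma_w * (depth - d_wt)
u = 9.81 * (19.1 - 11.9) = 70.632 kPa
Effective stress = sigma - u
sigma' = 416.38 - 70.632 = 345.75 kPa


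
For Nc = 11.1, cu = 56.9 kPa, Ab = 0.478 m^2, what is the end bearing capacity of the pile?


Using Qb = Nc * cu * Ab
Qb = 11.1 * 56.9 * 0.478
Qb = 301.9 kN


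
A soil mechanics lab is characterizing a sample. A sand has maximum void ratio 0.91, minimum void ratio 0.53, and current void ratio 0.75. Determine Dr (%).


Using Dr = (e_max - e) / (e_max - e_min) * 100
e_max - e = 0.91 - 0.75 = 0.16
e_max - e_min = 0.91 - 0.53 = 0.38
Dr = 0.16 / 0.38 * 100
Dr = 42.11 %


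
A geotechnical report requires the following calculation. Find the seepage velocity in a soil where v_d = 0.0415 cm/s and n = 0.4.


Using v_s = v_d / n
v_s = 0.0415 / 0.4
v_s = 0.10375 cm/s


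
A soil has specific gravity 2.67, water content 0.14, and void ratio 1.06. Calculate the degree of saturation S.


Using S = Gs * w / e
S = 2.67 * 0.14 / 1.06
S = 0.3526


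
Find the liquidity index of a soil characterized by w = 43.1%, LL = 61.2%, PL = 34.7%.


First compute the plasticity index:
PI = LL - PL = 61.2 - 34.7 = 26.5
Then compute the liquidity index:
LI = (w - PL) / PI
LI = (43.1 - 34.7) / 26.5
LI = 0.317


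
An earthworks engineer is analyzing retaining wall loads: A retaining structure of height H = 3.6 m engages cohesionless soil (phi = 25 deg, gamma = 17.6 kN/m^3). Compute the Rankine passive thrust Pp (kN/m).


Compute passive earth pressure coefficient:
Kp = tan^2(45 + phi/2) = tan^2(57.5) = 2.463913
Compute passive force:
Pp = 0.5 * Kp * gamma * H^2
Pp = 0.5 * 2.463913 * 17.6 * 3.6^2
Pp = 281.0 kN/m


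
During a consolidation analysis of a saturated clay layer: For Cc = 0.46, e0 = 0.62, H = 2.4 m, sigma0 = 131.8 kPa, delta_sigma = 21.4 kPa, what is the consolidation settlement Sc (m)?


Using Sc = Cc * H / (1 + e0) * log10((sigma0 + delta_sigma) / sigma0)
Stress ratio = (131.8 + 21.4) / 131.8 = 1.16237
log10(1.16237) = 0.0653434
Cc * H / (1 + e0) = 0.46 * 2.4 / (1 + 0.62) = 0.681481
Sc = 0.681481 * 0.0653434
Sc = 0.0445 m


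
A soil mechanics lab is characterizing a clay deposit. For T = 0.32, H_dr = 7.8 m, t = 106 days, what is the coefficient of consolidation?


Result: 0.18367 m^2/day

Derivation:
Using cv = T * H_dr^2 / t
H_dr^2 = 7.8^2 = 60.84
cv = 0.32 * 60.84 / 106
cv = 0.18367 m^2/day


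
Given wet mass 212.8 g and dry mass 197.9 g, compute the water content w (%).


Using w = (m_wet - m_dry) / m_dry * 100
m_wet - m_dry = 212.8 - 197.9 = 14.9 g
w = 14.9 / 197.9 * 100
w = 7.53 %


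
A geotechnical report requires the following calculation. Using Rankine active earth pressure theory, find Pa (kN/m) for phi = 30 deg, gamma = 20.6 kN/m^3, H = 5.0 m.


Compute active earth pressure coefficient:
Ka = tan^2(45 - phi/2) = tan^2(30.0) = 0.333333
Compute active force:
Pa = 0.5 * Ka * gamma * H^2
Pa = 0.5 * 0.333333 * 20.6 * 5.0^2
Pa = 85.83 kN/m


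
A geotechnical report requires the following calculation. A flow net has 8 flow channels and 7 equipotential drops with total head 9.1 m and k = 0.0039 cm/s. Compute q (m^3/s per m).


Result: 0.0004056 m^3/s per m

Derivation:
Convert k to m/s for unit consistency with H:
k = 0.0039 cm/s = 0.0039 / 100 m/s = 3.9e-05 m/s
Using q = k * H * Nf / Nd
Nf / Nd = 8 / 7 = 1.1429
q = 3.9e-05 * 9.1 * 1.1429
q = 0.0004056 m^3/s per m


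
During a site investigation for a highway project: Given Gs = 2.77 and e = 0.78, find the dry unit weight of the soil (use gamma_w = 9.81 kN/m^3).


Using gamma_d = Gs * gamma_w / (1 + e)
gamma_d = 2.77 * 9.81 / (1 + 0.78)
gamma_d = 2.77 * 9.81 / 1.78
gamma_d = 15.266 kN/m^3


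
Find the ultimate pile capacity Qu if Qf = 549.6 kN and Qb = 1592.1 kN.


Using Qu = Qf + Qb
Qu = 549.6 + 1592.1
Qu = 2141.7 kN


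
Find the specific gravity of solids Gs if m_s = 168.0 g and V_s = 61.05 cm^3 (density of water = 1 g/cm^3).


Using Gs = m_s / (V_s * rho_w)
Since rho_w = 1 g/cm^3:
Gs = 168.0 / 61.05
Gs = 2.752


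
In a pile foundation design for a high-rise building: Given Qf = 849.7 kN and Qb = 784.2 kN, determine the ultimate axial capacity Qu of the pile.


Using Qu = Qf + Qb
Qu = 849.7 + 784.2
Qu = 1633.9 kN


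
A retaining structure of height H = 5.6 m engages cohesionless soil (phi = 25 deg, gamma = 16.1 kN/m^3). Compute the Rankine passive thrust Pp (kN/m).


Compute passive earth pressure coefficient:
Kp = tan^2(45 + phi/2) = tan^2(57.5) = 2.463913
Compute passive force:
Pp = 0.5 * Kp * gamma * H^2
Pp = 0.5 * 2.463913 * 16.1 * 5.6^2
Pp = 622.01 kN/m


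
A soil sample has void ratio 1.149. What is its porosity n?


Using the relation n = e / (1 + e)
n = 1.149 / (1 + 1.149)
n = 1.149 / 2.149
n = 0.5347


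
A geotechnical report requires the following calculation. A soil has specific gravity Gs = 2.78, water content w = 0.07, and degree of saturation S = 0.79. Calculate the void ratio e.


Result: 0.2463

Derivation:
Using the relation e = Gs * w / S
e = 2.78 * 0.07 / 0.79
e = 0.2463


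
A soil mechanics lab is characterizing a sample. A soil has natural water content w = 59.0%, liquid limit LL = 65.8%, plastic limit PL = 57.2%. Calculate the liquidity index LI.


Result: 0.209

Derivation:
First compute the plasticity index:
PI = LL - PL = 65.8 - 57.2 = 8.6
Then compute the liquidity index:
LI = (w - PL) / PI
LI = (59.0 - 57.2) / 8.6
LI = 0.209


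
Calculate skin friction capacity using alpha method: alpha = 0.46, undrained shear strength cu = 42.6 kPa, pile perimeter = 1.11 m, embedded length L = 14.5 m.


Result: 315.4 kN

Derivation:
Using Qs = alpha * cu * perimeter * L
Qs = 0.46 * 42.6 * 1.11 * 14.5
Qs = 315.4 kN


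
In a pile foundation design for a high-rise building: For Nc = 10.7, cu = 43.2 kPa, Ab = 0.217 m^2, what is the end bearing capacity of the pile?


Result: 100.31 kN

Derivation:
Using Qb = Nc * cu * Ab
Qb = 10.7 * 43.2 * 0.217
Qb = 100.31 kN


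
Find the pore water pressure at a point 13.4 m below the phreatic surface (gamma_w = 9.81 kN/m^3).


Using u = gamma_w * h_w
u = 9.81 * 13.4
u = 131.45 kPa


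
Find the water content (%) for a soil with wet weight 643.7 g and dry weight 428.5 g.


Result: 50.22 %

Derivation:
Using w = (m_wet - m_dry) / m_dry * 100
m_wet - m_dry = 643.7 - 428.5 = 215.2 g
w = 215.2 / 428.5 * 100
w = 50.22 %


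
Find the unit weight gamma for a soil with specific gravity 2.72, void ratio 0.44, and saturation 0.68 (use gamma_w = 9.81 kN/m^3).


Result: 20.568 kN/m^3

Derivation:
Using gamma = gamma_w * (Gs + S*e) / (1 + e)
Numerator: Gs + S*e = 2.72 + 0.68*0.44 = 3.0192
Denominator: 1 + e = 1 + 0.44 = 1.44
gamma = 9.81 * 3.0192 / 1.44
gamma = 20.568 kN/m^3


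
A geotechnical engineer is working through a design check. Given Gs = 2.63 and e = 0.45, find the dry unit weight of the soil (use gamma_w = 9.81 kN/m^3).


Using gamma_d = Gs * gamma_w / (1 + e)
gamma_d = 2.63 * 9.81 / (1 + 0.45)
gamma_d = 2.63 * 9.81 / 1.45
gamma_d = 17.793 kN/m^3


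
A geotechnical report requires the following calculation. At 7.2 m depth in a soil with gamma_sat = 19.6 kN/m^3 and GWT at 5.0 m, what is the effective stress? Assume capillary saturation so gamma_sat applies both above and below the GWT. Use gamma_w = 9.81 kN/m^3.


Result: 119.54 kPa

Derivation:
Total stress = gamma_sat * depth
sigma = 19.6 * 7.2 = 141.12 kPa
Pore water pressure u = gamma_w * (depth - d_wt)
u = 9.81 * (7.2 - 5.0) = 21.582 kPa
Effective stress = sigma - u
sigma' = 141.12 - 21.582 = 119.54 kPa


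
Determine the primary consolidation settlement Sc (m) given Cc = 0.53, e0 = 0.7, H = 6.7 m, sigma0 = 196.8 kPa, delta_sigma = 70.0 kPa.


Using Sc = Cc * H / (1 + e0) * log10((sigma0 + delta_sigma) / sigma0)
Stress ratio = (196.8 + 70.0) / 196.8 = 1.35569
log10(1.35569) = 0.132161
Cc * H / (1 + e0) = 0.53 * 6.7 / (1 + 0.7) = 2.08882
Sc = 2.08882 * 0.132161
Sc = 0.2761 m


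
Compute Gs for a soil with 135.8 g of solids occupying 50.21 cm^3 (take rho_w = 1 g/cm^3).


Using Gs = m_s / (V_s * rho_w)
Since rho_w = 1 g/cm^3:
Gs = 135.8 / 50.21
Gs = 2.705


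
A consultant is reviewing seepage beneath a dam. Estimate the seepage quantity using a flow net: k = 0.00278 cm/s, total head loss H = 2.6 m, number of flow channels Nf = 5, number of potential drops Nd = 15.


Result: 2.409e-05 m^3/s per m

Derivation:
Convert k to m/s for unit consistency with H:
k = 0.00278 cm/s = 0.00278 / 100 m/s = 2.78e-05 m/s
Using q = k * H * Nf / Nd
Nf / Nd = 5 / 15 = 0.3333
q = 2.78e-05 * 2.6 * 0.3333
q = 2.409e-05 m^3/s per m


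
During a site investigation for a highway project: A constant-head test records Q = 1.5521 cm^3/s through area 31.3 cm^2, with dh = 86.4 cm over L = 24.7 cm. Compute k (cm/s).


Compute hydraulic gradient:
i = dh / L = 86.4 / 24.7 = 3.49798
Then apply Darcy's law:
k = Q / (A * i)
k = 1.5521 / (31.3 * 3.49798)
k = 1.5521 / 109.487
k = 0.014176 cm/s


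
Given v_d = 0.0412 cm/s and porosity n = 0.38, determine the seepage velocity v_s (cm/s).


Using v_s = v_d / n
v_s = 0.0412 / 0.38
v_s = 0.10842 cm/s


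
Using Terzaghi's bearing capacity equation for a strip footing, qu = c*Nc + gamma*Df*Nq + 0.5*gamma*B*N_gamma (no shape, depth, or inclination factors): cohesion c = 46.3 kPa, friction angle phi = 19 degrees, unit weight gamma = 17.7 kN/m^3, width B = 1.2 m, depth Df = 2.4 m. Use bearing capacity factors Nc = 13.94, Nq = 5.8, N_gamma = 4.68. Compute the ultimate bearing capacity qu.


Result: 941.51 kPa

Derivation:
Compute qu = c*Nc + gamma*Df*Nq + 0.5*gamma*B*N_gamma
Term 1: 46.3 * 13.94 = 645.422
Term 2: 17.7 * 2.4 * 5.8 = 246.384
Term 3: 0.5 * 17.7 * 1.2 * 4.68 = 49.7016
qu = 645.422 + 246.384 + 49.7016
qu = 941.51 kPa


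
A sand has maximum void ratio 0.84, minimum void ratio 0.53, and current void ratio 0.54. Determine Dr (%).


Result: 96.77 %

Derivation:
Using Dr = (e_max - e) / (e_max - e_min) * 100
e_max - e = 0.84 - 0.54 = 0.3
e_max - e_min = 0.84 - 0.53 = 0.31
Dr = 0.3 / 0.31 * 100
Dr = 96.77 %


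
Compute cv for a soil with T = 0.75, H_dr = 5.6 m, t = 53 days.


Using cv = T * H_dr^2 / t
H_dr^2 = 5.6^2 = 31.36
cv = 0.75 * 31.36 / 53
cv = 0.44377 m^2/day


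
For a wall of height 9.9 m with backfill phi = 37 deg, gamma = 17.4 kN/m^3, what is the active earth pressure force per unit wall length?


Compute active earth pressure coefficient:
Ka = tan^2(45 - phi/2) = tan^2(26.5) = 0.248584
Compute active force:
Pa = 0.5 * Ka * gamma * H^2
Pa = 0.5 * 0.248584 * 17.4 * 9.9^2
Pa = 211.96 kN/m


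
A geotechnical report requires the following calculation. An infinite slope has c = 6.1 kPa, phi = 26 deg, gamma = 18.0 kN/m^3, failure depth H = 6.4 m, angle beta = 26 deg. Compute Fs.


Result: 1.134

Derivation:
Using Fs = c / (gamma*H*sin(beta)*cos(beta)) + tan(phi)/tan(beta)
Cohesion contribution = 6.1 / (18.0*6.4*sin(26)*cos(26))
Cohesion contribution = 0.134393
Friction contribution = tan(26)/tan(26) = 1
Fs = 0.134393 + 1
Fs = 1.134


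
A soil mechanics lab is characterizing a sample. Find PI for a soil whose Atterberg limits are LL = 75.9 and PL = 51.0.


Using PI = LL - PL
PI = 75.9 - 51.0
PI = 24.9


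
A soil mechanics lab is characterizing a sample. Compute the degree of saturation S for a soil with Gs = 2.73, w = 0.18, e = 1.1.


Result: 0.4467

Derivation:
Using S = Gs * w / e
S = 2.73 * 0.18 / 1.1
S = 0.4467


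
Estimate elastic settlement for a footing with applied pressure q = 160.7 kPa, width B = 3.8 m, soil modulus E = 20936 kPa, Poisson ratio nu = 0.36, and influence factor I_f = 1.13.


Result: 28.688 mm

Derivation:
Using Se = q * B * (1 - nu^2) * I_f / E
1 - nu^2 = 1 - 0.36^2 = 0.8704
Se = 160.7 * 3.8 * 0.8704 * 1.13 / 20936
Se = 0.028688 m
Convert to mm: Se = 0.028688 * 1000 = 28.688 mm


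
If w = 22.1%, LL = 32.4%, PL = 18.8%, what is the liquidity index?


Result: 0.243

Derivation:
First compute the plasticity index:
PI = LL - PL = 32.4 - 18.8 = 13.6
Then compute the liquidity index:
LI = (w - PL) / PI
LI = (22.1 - 18.8) / 13.6
LI = 0.243


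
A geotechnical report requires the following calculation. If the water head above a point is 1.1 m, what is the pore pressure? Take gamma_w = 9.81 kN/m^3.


Result: 10.79 kPa

Derivation:
Using u = gamma_w * h_w
u = 9.81 * 1.1
u = 10.79 kPa


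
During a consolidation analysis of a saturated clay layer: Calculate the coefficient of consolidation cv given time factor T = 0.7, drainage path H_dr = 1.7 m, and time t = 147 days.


Using cv = T * H_dr^2 / t
H_dr^2 = 1.7^2 = 2.89
cv = 0.7 * 2.89 / 147
cv = 0.01376 m^2/day


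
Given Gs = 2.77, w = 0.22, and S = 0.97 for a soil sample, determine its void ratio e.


Result: 0.6282

Derivation:
Using the relation e = Gs * w / S
e = 2.77 * 0.22 / 0.97
e = 0.6282


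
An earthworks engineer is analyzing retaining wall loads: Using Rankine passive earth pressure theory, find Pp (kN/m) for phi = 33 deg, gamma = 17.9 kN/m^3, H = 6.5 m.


Result: 1282.69 kN/m

Derivation:
Compute passive earth pressure coefficient:
Kp = tan^2(45 + phi/2) = tan^2(61.5) = 3.39212
Compute passive force:
Pp = 0.5 * Kp * gamma * H^2
Pp = 0.5 * 3.39212 * 17.9 * 6.5^2
Pp = 1282.69 kN/m


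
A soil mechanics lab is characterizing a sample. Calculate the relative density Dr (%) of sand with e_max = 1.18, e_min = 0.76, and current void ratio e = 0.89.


Using Dr = (e_max - e) / (e_max - e_min) * 100
e_max - e = 1.18 - 0.89 = 0.29
e_max - e_min = 1.18 - 0.76 = 0.42
Dr = 0.29 / 0.42 * 100
Dr = 69.05 %


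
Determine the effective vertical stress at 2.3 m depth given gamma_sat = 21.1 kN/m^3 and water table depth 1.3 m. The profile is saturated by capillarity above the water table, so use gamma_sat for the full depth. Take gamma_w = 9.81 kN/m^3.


Total stress = gamma_sat * depth
sigma = 21.1 * 2.3 = 48.53 kPa
Pore water pressure u = gamma_w * (depth - d_wt)
u = 9.81 * (2.3 - 1.3) = 9.81 kPa
Effective stress = sigma - u
sigma' = 48.53 - 9.81 = 38.72 kPa


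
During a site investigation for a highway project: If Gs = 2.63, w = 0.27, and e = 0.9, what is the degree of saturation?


Using S = Gs * w / e
S = 2.63 * 0.27 / 0.9
S = 0.789


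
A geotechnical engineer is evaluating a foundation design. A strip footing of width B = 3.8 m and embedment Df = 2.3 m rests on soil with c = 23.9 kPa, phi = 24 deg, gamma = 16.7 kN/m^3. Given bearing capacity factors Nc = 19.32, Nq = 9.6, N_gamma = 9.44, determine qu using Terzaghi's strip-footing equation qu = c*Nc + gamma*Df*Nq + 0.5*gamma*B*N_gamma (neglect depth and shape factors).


Result: 1130.02 kPa

Derivation:
Compute qu = c*Nc + gamma*Df*Nq + 0.5*gamma*B*N_gamma
Term 1: 23.9 * 19.32 = 461.748
Term 2: 16.7 * 2.3 * 9.6 = 368.736
Term 3: 0.5 * 16.7 * 3.8 * 9.44 = 299.5312
qu = 461.748 + 368.736 + 299.5312
qu = 1130.02 kPa


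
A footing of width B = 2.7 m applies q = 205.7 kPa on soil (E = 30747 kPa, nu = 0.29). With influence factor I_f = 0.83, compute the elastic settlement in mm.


Using Se = q * B * (1 - nu^2) * I_f / E
1 - nu^2 = 1 - 0.29^2 = 0.9159
Se = 205.7 * 2.7 * 0.9159 * 0.83 / 30747
Se = 0.013732 m
Convert to mm: Se = 0.013732 * 1000 = 13.732 mm


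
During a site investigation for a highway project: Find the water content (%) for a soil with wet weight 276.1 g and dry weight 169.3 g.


Result: 63.08 %

Derivation:
Using w = (m_wet - m_dry) / m_dry * 100
m_wet - m_dry = 276.1 - 169.3 = 106.8 g
w = 106.8 / 169.3 * 100
w = 63.08 %


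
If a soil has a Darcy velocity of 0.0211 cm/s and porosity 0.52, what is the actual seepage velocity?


Using v_s = v_d / n
v_s = 0.0211 / 0.52
v_s = 0.04058 cm/s


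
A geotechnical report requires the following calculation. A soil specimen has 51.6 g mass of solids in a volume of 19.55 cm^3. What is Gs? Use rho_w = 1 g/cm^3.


Result: 2.639

Derivation:
Using Gs = m_s / (V_s * rho_w)
Since rho_w = 1 g/cm^3:
Gs = 51.6 / 19.55
Gs = 2.639


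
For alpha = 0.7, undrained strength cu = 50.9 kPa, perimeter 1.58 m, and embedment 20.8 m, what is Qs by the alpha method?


Using Qs = alpha * cu * perimeter * L
Qs = 0.7 * 50.9 * 1.58 * 20.8
Qs = 1170.94 kN


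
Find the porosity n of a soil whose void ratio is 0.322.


Using the relation n = e / (1 + e)
n = 0.322 / (1 + 0.322)
n = 0.322 / 1.322
n = 0.2436


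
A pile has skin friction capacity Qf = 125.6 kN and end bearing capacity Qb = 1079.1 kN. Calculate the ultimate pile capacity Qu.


Using Qu = Qf + Qb
Qu = 125.6 + 1079.1
Qu = 1204.7 kN


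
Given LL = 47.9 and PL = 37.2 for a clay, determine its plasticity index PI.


Using PI = LL - PL
PI = 47.9 - 37.2
PI = 10.7


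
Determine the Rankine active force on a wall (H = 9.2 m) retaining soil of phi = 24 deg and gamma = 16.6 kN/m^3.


Compute active earth pressure coefficient:
Ka = tan^2(45 - phi/2) = tan^2(33.0) = 0.42173
Compute active force:
Pa = 0.5 * Ka * gamma * H^2
Pa = 0.5 * 0.42173 * 16.6 * 9.2^2
Pa = 296.27 kN/m


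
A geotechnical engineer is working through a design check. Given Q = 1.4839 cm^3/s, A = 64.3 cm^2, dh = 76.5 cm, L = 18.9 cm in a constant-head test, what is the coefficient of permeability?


Compute hydraulic gradient:
i = dh / L = 76.5 / 18.9 = 4.04762
Then apply Darcy's law:
k = Q / (A * i)
k = 1.4839 / (64.3 * 4.04762)
k = 1.4839 / 260.262
k = 0.005702 cm/s


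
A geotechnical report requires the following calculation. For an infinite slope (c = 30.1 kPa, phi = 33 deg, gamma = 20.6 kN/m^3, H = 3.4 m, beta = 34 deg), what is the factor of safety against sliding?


Using Fs = c / (gamma*H*sin(beta)*cos(beta)) + tan(phi)/tan(beta)
Cohesion contribution = 30.1 / (20.6*3.4*sin(34)*cos(34))
Cohesion contribution = 0.92701
Friction contribution = tan(33)/tan(34) = 0.962786
Fs = 0.92701 + 0.962786
Fs = 1.89


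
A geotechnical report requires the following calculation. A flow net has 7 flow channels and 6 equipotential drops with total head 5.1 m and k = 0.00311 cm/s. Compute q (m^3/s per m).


Result: 0.000185 m^3/s per m

Derivation:
Convert k to m/s for unit consistency with H:
k = 0.00311 cm/s = 0.00311 / 100 m/s = 3.11e-05 m/s
Using q = k * H * Nf / Nd
Nf / Nd = 7 / 6 = 1.1667
q = 3.11e-05 * 5.1 * 1.1667
q = 0.000185 m^3/s per m


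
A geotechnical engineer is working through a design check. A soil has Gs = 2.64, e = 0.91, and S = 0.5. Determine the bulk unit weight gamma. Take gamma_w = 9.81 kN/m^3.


Using gamma = gamma_w * (Gs + S*e) / (1 + e)
Numerator: Gs + S*e = 2.64 + 0.5*0.91 = 3.095
Denominator: 1 + e = 1 + 0.91 = 1.91
gamma = 9.81 * 3.095 / 1.91
gamma = 15.896 kN/m^3


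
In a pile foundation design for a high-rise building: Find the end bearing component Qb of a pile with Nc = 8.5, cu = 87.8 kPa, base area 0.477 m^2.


Using Qb = Nc * cu * Ab
Qb = 8.5 * 87.8 * 0.477
Qb = 355.99 kN


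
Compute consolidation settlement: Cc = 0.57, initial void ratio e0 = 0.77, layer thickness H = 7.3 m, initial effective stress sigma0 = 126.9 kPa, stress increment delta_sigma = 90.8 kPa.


Using Sc = Cc * H / (1 + e0) * log10((sigma0 + delta_sigma) / sigma0)
Stress ratio = (126.9 + 90.8) / 126.9 = 1.71552
log10(1.71552) = 0.234397
Cc * H / (1 + e0) = 0.57 * 7.3 / (1 + 0.77) = 2.35085
Sc = 2.35085 * 0.234397
Sc = 0.551 m


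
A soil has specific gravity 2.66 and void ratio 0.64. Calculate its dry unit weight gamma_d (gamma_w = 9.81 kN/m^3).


Result: 15.911 kN/m^3

Derivation:
Using gamma_d = Gs * gamma_w / (1 + e)
gamma_d = 2.66 * 9.81 / (1 + 0.64)
gamma_d = 2.66 * 9.81 / 1.64
gamma_d = 15.911 kN/m^3


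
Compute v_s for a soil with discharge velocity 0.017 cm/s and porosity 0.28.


Using v_s = v_d / n
v_s = 0.017 / 0.28
v_s = 0.06071 cm/s


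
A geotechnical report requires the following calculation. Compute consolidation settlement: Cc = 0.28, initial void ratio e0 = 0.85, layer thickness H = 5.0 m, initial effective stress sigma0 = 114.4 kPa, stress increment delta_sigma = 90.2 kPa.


Using Sc = Cc * H / (1 + e0) * log10((sigma0 + delta_sigma) / sigma0)
Stress ratio = (114.4 + 90.2) / 114.4 = 1.78846
log10(1.78846) = 0.25248
Cc * H / (1 + e0) = 0.28 * 5.0 / (1 + 0.85) = 0.756757
Sc = 0.756757 * 0.25248
Sc = 0.1911 m


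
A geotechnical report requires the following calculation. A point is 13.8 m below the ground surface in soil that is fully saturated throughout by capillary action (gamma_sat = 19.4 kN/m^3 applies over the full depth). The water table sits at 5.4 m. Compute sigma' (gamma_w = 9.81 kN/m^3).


Total stress = gamma_sat * depth
sigma = 19.4 * 13.8 = 267.72 kPa
Pore water pressure u = gamma_w * (depth - d_wt)
u = 9.81 * (13.8 - 5.4) = 82.404 kPa
Effective stress = sigma - u
sigma' = 267.72 - 82.404 = 185.32 kPa


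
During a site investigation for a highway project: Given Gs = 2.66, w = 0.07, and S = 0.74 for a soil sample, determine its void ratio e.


Using the relation e = Gs * w / S
e = 2.66 * 0.07 / 0.74
e = 0.2516


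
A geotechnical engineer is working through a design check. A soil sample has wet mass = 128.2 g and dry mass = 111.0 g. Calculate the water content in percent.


Using w = (m_wet - m_dry) / m_dry * 100
m_wet - m_dry = 128.2 - 111.0 = 17.2 g
w = 17.2 / 111.0 * 100
w = 15.5 %


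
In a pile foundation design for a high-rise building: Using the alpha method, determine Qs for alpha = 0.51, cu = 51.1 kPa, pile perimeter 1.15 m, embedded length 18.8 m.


Using Qs = alpha * cu * perimeter * L
Qs = 0.51 * 51.1 * 1.15 * 18.8
Qs = 563.44 kN


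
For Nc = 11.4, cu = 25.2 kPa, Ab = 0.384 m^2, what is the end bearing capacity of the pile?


Using Qb = Nc * cu * Ab
Qb = 11.4 * 25.2 * 0.384
Qb = 110.32 kN


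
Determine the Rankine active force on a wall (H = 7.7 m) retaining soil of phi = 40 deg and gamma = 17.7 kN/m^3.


Compute active earth pressure coefficient:
Ka = tan^2(45 - phi/2) = tan^2(25.0) = 0.217443
Compute active force:
Pa = 0.5 * Ka * gamma * H^2
Pa = 0.5 * 0.217443 * 17.7 * 7.7^2
Pa = 114.1 kN/m


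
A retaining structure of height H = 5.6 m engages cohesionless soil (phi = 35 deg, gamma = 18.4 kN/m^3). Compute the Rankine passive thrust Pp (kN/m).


Compute passive earth pressure coefficient:
Kp = tan^2(45 + phi/2) = tan^2(62.5) = 3.690172
Compute passive force:
Pp = 0.5 * Kp * gamma * H^2
Pp = 0.5 * 3.690172 * 18.4 * 5.6^2
Pp = 1064.66 kN/m


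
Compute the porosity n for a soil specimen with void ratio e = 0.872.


Result: 0.4658

Derivation:
Using the relation n = e / (1 + e)
n = 0.872 / (1 + 0.872)
n = 0.872 / 1.872
n = 0.4658


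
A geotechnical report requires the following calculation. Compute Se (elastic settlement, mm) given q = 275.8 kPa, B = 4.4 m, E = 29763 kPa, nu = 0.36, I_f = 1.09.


Result: 38.683 mm

Derivation:
Using Se = q * B * (1 - nu^2) * I_f / E
1 - nu^2 = 1 - 0.36^2 = 0.8704
Se = 275.8 * 4.4 * 0.8704 * 1.09 / 29763
Se = 0.038683 m
Convert to mm: Se = 0.038683 * 1000 = 38.683 mm


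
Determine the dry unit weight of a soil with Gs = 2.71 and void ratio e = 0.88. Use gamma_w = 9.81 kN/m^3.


Using gamma_d = Gs * gamma_w / (1 + e)
gamma_d = 2.71 * 9.81 / (1 + 0.88)
gamma_d = 2.71 * 9.81 / 1.88
gamma_d = 14.141 kN/m^3


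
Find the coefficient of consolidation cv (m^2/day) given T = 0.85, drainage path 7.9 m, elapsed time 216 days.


Using cv = T * H_dr^2 / t
H_dr^2 = 7.9^2 = 62.41
cv = 0.85 * 62.41 / 216
cv = 0.24559 m^2/day


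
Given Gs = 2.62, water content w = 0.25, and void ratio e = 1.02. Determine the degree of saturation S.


Using S = Gs * w / e
S = 2.62 * 0.25 / 1.02
S = 0.6422


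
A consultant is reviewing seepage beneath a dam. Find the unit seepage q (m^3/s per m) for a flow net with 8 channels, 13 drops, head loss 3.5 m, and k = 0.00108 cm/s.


Convert k to m/s for unit consistency with H:
k = 0.00108 cm/s = 0.00108 / 100 m/s = 1.08e-05 m/s
Using q = k * H * Nf / Nd
Nf / Nd = 8 / 13 = 0.6154
q = 1.08e-05 * 3.5 * 0.6154
q = 2.326e-05 m^3/s per m


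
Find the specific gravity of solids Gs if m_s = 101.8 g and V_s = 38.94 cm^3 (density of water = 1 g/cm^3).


Using Gs = m_s / (V_s * rho_w)
Since rho_w = 1 g/cm^3:
Gs = 101.8 / 38.94
Gs = 2.614


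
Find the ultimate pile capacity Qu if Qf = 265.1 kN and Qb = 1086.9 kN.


Result: 1352.0 kN

Derivation:
Using Qu = Qf + Qb
Qu = 265.1 + 1086.9
Qu = 1352.0 kN


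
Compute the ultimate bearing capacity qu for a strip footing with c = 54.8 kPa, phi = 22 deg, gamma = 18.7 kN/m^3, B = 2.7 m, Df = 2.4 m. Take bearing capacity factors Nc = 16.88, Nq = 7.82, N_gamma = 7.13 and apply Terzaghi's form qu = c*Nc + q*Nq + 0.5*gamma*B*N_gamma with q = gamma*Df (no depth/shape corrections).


Compute qu = c*Nc + gamma*Df*Nq + 0.5*gamma*B*N_gamma
Term 1: 54.8 * 16.88 = 925.024
Term 2: 18.7 * 2.4 * 7.82 = 350.9616
Term 3: 0.5 * 18.7 * 2.7 * 7.13 = 179.99685
qu = 925.024 + 350.9616 + 179.99685
qu = 1455.98 kPa


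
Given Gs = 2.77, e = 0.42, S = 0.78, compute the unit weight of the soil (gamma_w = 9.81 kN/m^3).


Using gamma = gamma_w * (Gs + S*e) / (1 + e)
Numerator: Gs + S*e = 2.77 + 0.78*0.42 = 3.0976
Denominator: 1 + e = 1 + 0.42 = 1.42
gamma = 9.81 * 3.0976 / 1.42
gamma = 21.4 kN/m^3


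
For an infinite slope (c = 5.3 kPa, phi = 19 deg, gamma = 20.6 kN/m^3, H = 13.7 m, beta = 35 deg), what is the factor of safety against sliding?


Using Fs = c / (gamma*H*sin(beta)*cos(beta)) + tan(phi)/tan(beta)
Cohesion contribution = 5.3 / (20.6*13.7*sin(35)*cos(35))
Cohesion contribution = 0.0399698
Friction contribution = tan(19)/tan(35) = 0.491751
Fs = 0.0399698 + 0.491751
Fs = 0.532


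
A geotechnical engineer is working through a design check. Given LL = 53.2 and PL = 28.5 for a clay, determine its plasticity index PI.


Using PI = LL - PL
PI = 53.2 - 28.5
PI = 24.7


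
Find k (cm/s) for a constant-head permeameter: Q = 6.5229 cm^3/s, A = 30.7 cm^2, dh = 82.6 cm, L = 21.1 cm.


Result: 0.054276 cm/s

Derivation:
Compute hydraulic gradient:
i = dh / L = 82.6 / 21.1 = 3.91469
Then apply Darcy's law:
k = Q / (A * i)
k = 6.5229 / (30.7 * 3.91469)
k = 6.5229 / 120.181
k = 0.054276 cm/s


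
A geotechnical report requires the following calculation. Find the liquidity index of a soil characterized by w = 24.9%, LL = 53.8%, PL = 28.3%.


First compute the plasticity index:
PI = LL - PL = 53.8 - 28.3 = 25.5
Then compute the liquidity index:
LI = (w - PL) / PI
LI = (24.9 - 28.3) / 25.5
LI = -0.133


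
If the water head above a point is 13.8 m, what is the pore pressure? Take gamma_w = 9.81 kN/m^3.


Using u = gamma_w * h_w
u = 9.81 * 13.8
u = 135.38 kPa


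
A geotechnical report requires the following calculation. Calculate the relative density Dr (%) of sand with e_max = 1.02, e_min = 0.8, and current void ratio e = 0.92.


Using Dr = (e_max - e) / (e_max - e_min) * 100
e_max - e = 1.02 - 0.92 = 0.1
e_max - e_min = 1.02 - 0.8 = 0.22
Dr = 0.1 / 0.22 * 100
Dr = 45.45 %


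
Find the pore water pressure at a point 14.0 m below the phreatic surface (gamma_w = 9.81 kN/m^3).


Result: 137.34 kPa

Derivation:
Using u = gamma_w * h_w
u = 9.81 * 14.0
u = 137.34 kPa


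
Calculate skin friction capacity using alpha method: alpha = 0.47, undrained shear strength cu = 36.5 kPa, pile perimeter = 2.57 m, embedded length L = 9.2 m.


Result: 405.61 kN

Derivation:
Using Qs = alpha * cu * perimeter * L
Qs = 0.47 * 36.5 * 2.57 * 9.2
Qs = 405.61 kN


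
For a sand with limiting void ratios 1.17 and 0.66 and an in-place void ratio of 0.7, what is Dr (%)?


Using Dr = (e_max - e) / (e_max - e_min) * 100
e_max - e = 1.17 - 0.7 = 0.47
e_max - e_min = 1.17 - 0.66 = 0.51
Dr = 0.47 / 0.51 * 100
Dr = 92.16 %


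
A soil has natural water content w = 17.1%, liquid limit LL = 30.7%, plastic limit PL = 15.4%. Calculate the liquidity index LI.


First compute the plasticity index:
PI = LL - PL = 30.7 - 15.4 = 15.3
Then compute the liquidity index:
LI = (w - PL) / PI
LI = (17.1 - 15.4) / 15.3
LI = 0.111


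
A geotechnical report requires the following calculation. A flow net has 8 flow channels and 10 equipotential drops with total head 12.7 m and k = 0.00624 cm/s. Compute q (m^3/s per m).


Result: 0.000634 m^3/s per m

Derivation:
Convert k to m/s for unit consistency with H:
k = 0.00624 cm/s = 0.00624 / 100 m/s = 6.24e-05 m/s
Using q = k * H * Nf / Nd
Nf / Nd = 8 / 10 = 0.8
q = 6.24e-05 * 12.7 * 0.8
q = 0.000634 m^3/s per m
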